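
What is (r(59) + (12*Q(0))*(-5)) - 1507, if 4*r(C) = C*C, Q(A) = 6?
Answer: -3987/4 ≈ -996.75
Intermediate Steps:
r(C) = C²/4 (r(C) = (C*C)/4 = C²/4)
(r(59) + (12*Q(0))*(-5)) - 1507 = ((¼)*59² + (12*6)*(-5)) - 1507 = ((¼)*3481 + 72*(-5)) - 1507 = (3481/4 - 360) - 1507 = 2041/4 - 1507 = -3987/4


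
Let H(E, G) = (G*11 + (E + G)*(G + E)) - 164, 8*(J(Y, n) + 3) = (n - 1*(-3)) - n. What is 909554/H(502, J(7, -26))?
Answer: 58211456/15947681 ≈ 3.6502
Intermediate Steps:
J(Y, n) = -21/8 (J(Y, n) = -3 + ((n - 1*(-3)) - n)/8 = -3 + ((n + 3) - n)/8 = -3 + ((3 + n) - n)/8 = -3 + (⅛)*3 = -3 + 3/8 = -21/8)
H(E, G) = -164 + (E + G)² + 11*G (H(E, G) = (11*G + (E + G)*(E + G)) - 164 = (11*G + (E + G)²) - 164 = ((E + G)² + 11*G) - 164 = -164 + (E + G)² + 11*G)
909554/H(502, J(7, -26)) = 909554/(-164 + (502 - 21/8)² + 11*(-21/8)) = 909554/(-164 + (3995/8)² - 231/8) = 909554/(-164 + 15960025/64 - 231/8) = 909554/(15947681/64) = 909554*(64/15947681) = 58211456/15947681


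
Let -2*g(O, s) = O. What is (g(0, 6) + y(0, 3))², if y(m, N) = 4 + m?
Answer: 16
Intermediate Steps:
g(O, s) = -O/2
(g(0, 6) + y(0, 3))² = (-½*0 + (4 + 0))² = (0 + 4)² = 4² = 16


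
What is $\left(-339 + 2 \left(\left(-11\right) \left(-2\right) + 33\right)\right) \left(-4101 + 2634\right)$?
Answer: $335943$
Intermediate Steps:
$\left(-339 + 2 \left(\left(-11\right) \left(-2\right) + 33\right)\right) \left(-4101 + 2634\right) = \left(-339 + 2 \left(22 + 33\right)\right) \left(-1467\right) = \left(-339 + 2 \cdot 55\right) \left(-1467\right) = \left(-339 + 110\right) \left(-1467\right) = \left(-229\right) \left(-1467\right) = 335943$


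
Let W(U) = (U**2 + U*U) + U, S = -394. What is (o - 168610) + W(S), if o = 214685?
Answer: 356153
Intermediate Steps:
W(U) = U + 2*U**2 (W(U) = (U**2 + U**2) + U = 2*U**2 + U = U + 2*U**2)
(o - 168610) + W(S) = (214685 - 168610) - 394*(1 + 2*(-394)) = 46075 - 394*(1 - 788) = 46075 - 394*(-787) = 46075 + 310078 = 356153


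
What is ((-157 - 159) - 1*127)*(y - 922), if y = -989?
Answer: 846573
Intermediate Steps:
((-157 - 159) - 1*127)*(y - 922) = ((-157 - 159) - 1*127)*(-989 - 922) = (-316 - 127)*(-1911) = -443*(-1911) = 846573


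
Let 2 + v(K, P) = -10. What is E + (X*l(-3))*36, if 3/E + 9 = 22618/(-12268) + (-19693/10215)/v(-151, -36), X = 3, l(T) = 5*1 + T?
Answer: 866394219924/4016305919 ≈ 215.72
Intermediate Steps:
l(T) = 5 + T
v(K, P) = -12 (v(K, P) = -2 - 10 = -12)
E = -1127858580/4016305919 (E = 3/(-9 + (22618/(-12268) - 19693/10215/(-12))) = 3/(-9 + (22618*(-1/12268) - 19693*1/10215*(-1/12))) = 3/(-9 + (-11309/6134 - 19693/10215*(-1/12))) = 3/(-9 + (-11309/6134 + 19693/122580)) = 3/(-9 - 632730179/375952860) = 3/(-4016305919/375952860) = 3*(-375952860/4016305919) = -1127858580/4016305919 ≈ -0.28082)
E + (X*l(-3))*36 = -1127858580/4016305919 + (3*(5 - 3))*36 = -1127858580/4016305919 + (3*2)*36 = -1127858580/4016305919 + 6*36 = -1127858580/4016305919 + 216 = 866394219924/4016305919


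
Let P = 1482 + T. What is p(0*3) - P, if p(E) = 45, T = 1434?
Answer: -2871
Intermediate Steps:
P = 2916 (P = 1482 + 1434 = 2916)
p(0*3) - P = 45 - 1*2916 = 45 - 2916 = -2871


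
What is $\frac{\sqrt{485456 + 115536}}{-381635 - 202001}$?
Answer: $- \frac{\sqrt{37562}}{145909} \approx -0.0013283$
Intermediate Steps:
$\frac{\sqrt{485456 + 115536}}{-381635 - 202001} = \frac{\sqrt{600992}}{-583636} = 4 \sqrt{37562} \left(- \frac{1}{583636}\right) = - \frac{\sqrt{37562}}{145909}$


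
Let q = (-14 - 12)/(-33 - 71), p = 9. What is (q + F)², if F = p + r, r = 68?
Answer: 95481/16 ≈ 5967.6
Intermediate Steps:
q = ¼ (q = -26/(-104) = -26*(-1/104) = ¼ ≈ 0.25000)
F = 77 (F = 9 + 68 = 77)
(q + F)² = (¼ + 77)² = (309/4)² = 95481/16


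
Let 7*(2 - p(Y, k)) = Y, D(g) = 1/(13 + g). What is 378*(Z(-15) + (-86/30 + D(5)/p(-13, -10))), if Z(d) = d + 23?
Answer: 87563/45 ≈ 1945.8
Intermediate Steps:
p(Y, k) = 2 - Y/7
Z(d) = 23 + d
378*(Z(-15) + (-86/30 + D(5)/p(-13, -10))) = 378*((23 - 15) + (-86/30 + 1/((13 + 5)*(2 - ⅐*(-13))))) = 378*(8 + (-86*1/30 + 1/(18*(2 + 13/7)))) = 378*(8 + (-43/15 + 1/(18*(27/7)))) = 378*(8 + (-43/15 + (1/18)*(7/27))) = 378*(8 + (-43/15 + 7/486)) = 378*(8 - 6931/2430) = 378*(12509/2430) = 87563/45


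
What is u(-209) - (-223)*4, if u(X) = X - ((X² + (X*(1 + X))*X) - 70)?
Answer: 9042720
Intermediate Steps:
u(X) = 70 + X - X² - X²*(1 + X) (u(X) = X - ((X² + X²*(1 + X)) - 70) = X - (-70 + X² + X²*(1 + X)) = X + (70 - X² - X²*(1 + X)) = 70 + X - X² - X²*(1 + X))
u(-209) - (-223)*4 = (70 - 209 - 1*(-209)³ - 2*(-209)²) - (-223)*4 = (70 - 209 - 1*(-9129329) - 2*43681) - 1*(-892) = (70 - 209 + 9129329 - 87362) + 892 = 9041828 + 892 = 9042720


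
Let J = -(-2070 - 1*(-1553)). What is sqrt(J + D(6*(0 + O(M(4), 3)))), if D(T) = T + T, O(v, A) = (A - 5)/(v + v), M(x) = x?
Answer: sqrt(514) ≈ 22.672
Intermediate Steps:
O(v, A) = (-5 + A)/(2*v) (O(v, A) = (-5 + A)/((2*v)) = (-5 + A)*(1/(2*v)) = (-5 + A)/(2*v))
J = 517 (J = -(-2070 + 1553) = -1*(-517) = 517)
D(T) = 2*T
sqrt(J + D(6*(0 + O(M(4), 3)))) = sqrt(517 + 2*(6*(0 + (1/2)*(-5 + 3)/4))) = sqrt(517 + 2*(6*(0 + (1/2)*(1/4)*(-2)))) = sqrt(517 + 2*(6*(0 - 1/4))) = sqrt(517 + 2*(6*(-1/4))) = sqrt(517 + 2*(-3/2)) = sqrt(517 - 3) = sqrt(514)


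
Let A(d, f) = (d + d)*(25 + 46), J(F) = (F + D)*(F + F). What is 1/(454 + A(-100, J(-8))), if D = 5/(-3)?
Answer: -1/13746 ≈ -7.2748e-5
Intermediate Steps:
D = -5/3 (D = 5*(-1/3) = -5/3 ≈ -1.6667)
J(F) = 2*F*(-5/3 + F) (J(F) = (F - 5/3)*(F + F) = (-5/3 + F)*(2*F) = 2*F*(-5/3 + F))
A(d, f) = 142*d (A(d, f) = (2*d)*71 = 142*d)
1/(454 + A(-100, J(-8))) = 1/(454 + 142*(-100)) = 1/(454 - 14200) = 1/(-13746) = -1/13746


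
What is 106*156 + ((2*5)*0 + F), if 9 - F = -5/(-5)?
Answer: 16544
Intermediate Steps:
F = 8 (F = 9 - (-5)/(-5) = 9 - (-5)*(-1)/5 = 9 - 1*1 = 9 - 1 = 8)
106*156 + ((2*5)*0 + F) = 106*156 + ((2*5)*0 + 8) = 16536 + (10*0 + 8) = 16536 + (0 + 8) = 16536 + 8 = 16544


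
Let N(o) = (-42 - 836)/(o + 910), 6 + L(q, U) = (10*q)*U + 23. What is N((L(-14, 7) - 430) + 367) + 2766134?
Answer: 160436211/58 ≈ 2.7661e+6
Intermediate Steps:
L(q, U) = 17 + 10*U*q (L(q, U) = -6 + ((10*q)*U + 23) = -6 + (10*U*q + 23) = -6 + (23 + 10*U*q) = 17 + 10*U*q)
N(o) = -878/(910 + o)
N((L(-14, 7) - 430) + 367) + 2766134 = -878/(910 + (((17 + 10*7*(-14)) - 430) + 367)) + 2766134 = -878/(910 + (((17 - 980) - 430) + 367)) + 2766134 = -878/(910 + ((-963 - 430) + 367)) + 2766134 = -878/(910 + (-1393 + 367)) + 2766134 = -878/(910 - 1026) + 2766134 = -878/(-116) + 2766134 = -878*(-1/116) + 2766134 = 439/58 + 2766134 = 160436211/58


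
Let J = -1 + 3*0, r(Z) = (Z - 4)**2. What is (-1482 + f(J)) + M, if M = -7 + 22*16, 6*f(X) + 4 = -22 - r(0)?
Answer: -1144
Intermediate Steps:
r(Z) = (-4 + Z)**2
J = -1 (J = -1 + 0 = -1)
f(X) = -7 (f(X) = -2/3 + (-22 - (-4 + 0)**2)/6 = -2/3 + (-22 - 1*(-4)**2)/6 = -2/3 + (-22 - 1*16)/6 = -2/3 + (-22 - 16)/6 = -2/3 + (1/6)*(-38) = -2/3 - 19/3 = -7)
M = 345 (M = -7 + 352 = 345)
(-1482 + f(J)) + M = (-1482 - 7) + 345 = -1489 + 345 = -1144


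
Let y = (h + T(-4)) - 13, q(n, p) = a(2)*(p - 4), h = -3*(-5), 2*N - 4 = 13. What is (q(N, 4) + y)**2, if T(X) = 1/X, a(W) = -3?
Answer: 49/16 ≈ 3.0625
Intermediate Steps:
N = 17/2 (N = 2 + (1/2)*13 = 2 + 13/2 = 17/2 ≈ 8.5000)
h = 15
q(n, p) = 12 - 3*p (q(n, p) = -3*(p - 4) = -3*(-4 + p) = 12 - 3*p)
y = 7/4 (y = (15 + 1/(-4)) - 13 = (15 - 1/4) - 13 = 59/4 - 13 = 7/4 ≈ 1.7500)
(q(N, 4) + y)**2 = ((12 - 3*4) + 7/4)**2 = ((12 - 12) + 7/4)**2 = (0 + 7/4)**2 = (7/4)**2 = 49/16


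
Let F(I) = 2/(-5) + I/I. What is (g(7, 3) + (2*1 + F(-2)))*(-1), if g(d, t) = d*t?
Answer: -118/5 ≈ -23.600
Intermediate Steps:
F(I) = ⅗ (F(I) = 2*(-⅕) + 1 = -⅖ + 1 = ⅗)
(g(7, 3) + (2*1 + F(-2)))*(-1) = (7*3 + (2*1 + ⅗))*(-1) = (21 + (2 + ⅗))*(-1) = (21 + 13/5)*(-1) = (118/5)*(-1) = -118/5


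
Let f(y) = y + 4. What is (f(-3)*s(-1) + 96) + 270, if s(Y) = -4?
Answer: 362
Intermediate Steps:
f(y) = 4 + y
(f(-3)*s(-1) + 96) + 270 = ((4 - 3)*(-4) + 96) + 270 = (1*(-4) + 96) + 270 = (-4 + 96) + 270 = 92 + 270 = 362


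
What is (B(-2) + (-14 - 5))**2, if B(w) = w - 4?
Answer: 625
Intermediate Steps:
B(w) = -4 + w
(B(-2) + (-14 - 5))**2 = ((-4 - 2) + (-14 - 5))**2 = (-6 - 19)**2 = (-25)**2 = 625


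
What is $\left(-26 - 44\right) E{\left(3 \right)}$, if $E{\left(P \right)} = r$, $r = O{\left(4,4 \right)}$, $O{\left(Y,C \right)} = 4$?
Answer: $-280$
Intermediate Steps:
$r = 4$
$E{\left(P \right)} = 4$
$\left(-26 - 44\right) E{\left(3 \right)} = \left(-26 - 44\right) 4 = \left(-70\right) 4 = -280$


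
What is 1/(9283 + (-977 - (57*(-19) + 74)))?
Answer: 1/9315 ≈ 0.00010735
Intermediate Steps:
1/(9283 + (-977 - (57*(-19) + 74))) = 1/(9283 + (-977 - (-1083 + 74))) = 1/(9283 + (-977 - 1*(-1009))) = 1/(9283 + (-977 + 1009)) = 1/(9283 + 32) = 1/9315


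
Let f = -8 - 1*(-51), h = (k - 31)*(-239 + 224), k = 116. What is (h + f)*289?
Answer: -356048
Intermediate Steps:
h = -1275 (h = (116 - 31)*(-239 + 224) = 85*(-15) = -1275)
f = 43 (f = -8 + 51 = 43)
(h + f)*289 = (-1275 + 43)*289 = -1232*289 = -356048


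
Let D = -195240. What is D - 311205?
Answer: -506445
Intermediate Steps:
D - 311205 = -195240 - 311205 = -506445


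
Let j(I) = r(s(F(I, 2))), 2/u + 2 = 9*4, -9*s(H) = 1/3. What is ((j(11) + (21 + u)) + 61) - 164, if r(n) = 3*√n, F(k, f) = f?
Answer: -1393/17 + I*√3/3 ≈ -81.941 + 0.57735*I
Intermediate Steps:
s(H) = -1/27 (s(H) = -1/(9*3) = -⅑*⅓ = -1/27)
u = 1/17 (u = 2/(-2 + 9*4) = 2/(-2 + 36) = 2/34 = 2*(1/34) = 1/17 ≈ 0.058824)
j(I) = I*√3/3 (j(I) = 3*√(-1/27) = 3*(I*√3/9) = I*√3/3)
((j(11) + (21 + u)) + 61) - 164 = ((I*√3/3 + (21 + 1/17)) + 61) - 164 = ((I*√3/3 + 358/17) + 61) - 164 = ((358/17 + I*√3/3) + 61) - 164 = (1395/17 + I*√3/3) - 164 = -1393/17 + I*√3/3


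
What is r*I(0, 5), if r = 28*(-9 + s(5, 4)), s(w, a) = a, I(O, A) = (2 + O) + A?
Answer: -980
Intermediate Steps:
I(O, A) = 2 + A + O
r = -140 (r = 28*(-9 + 4) = 28*(-5) = -140)
r*I(0, 5) = -140*(2 + 5 + 0) = -140*7 = -980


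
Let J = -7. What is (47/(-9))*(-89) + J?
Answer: 4120/9 ≈ 457.78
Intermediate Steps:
(47/(-9))*(-89) + J = (47/(-9))*(-89) - 7 = (47*(-1/9))*(-89) - 7 = -47/9*(-89) - 7 = 4183/9 - 7 = 4120/9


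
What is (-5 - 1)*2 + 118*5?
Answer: 578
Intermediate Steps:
(-5 - 1)*2 + 118*5 = -6*2 + 590 = -12 + 590 = 578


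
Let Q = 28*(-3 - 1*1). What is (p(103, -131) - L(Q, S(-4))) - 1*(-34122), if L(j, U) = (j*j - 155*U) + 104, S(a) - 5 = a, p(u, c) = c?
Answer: 21498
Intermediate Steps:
S(a) = 5 + a
Q = -112 (Q = 28*(-3 - 1) = 28*(-4) = -112)
L(j, U) = 104 + j² - 155*U (L(j, U) = (j² - 155*U) + 104 = 104 + j² - 155*U)
(p(103, -131) - L(Q, S(-4))) - 1*(-34122) = (-131 - (104 + (-112)² - 155*(5 - 4))) - 1*(-34122) = (-131 - (104 + 12544 - 155*1)) + 34122 = (-131 - (104 + 12544 - 155)) + 34122 = (-131 - 1*12493) + 34122 = (-131 - 12493) + 34122 = -12624 + 34122 = 21498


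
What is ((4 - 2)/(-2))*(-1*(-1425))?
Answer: -1425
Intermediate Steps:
((4 - 2)/(-2))*(-1*(-1425)) = (2*(-½))*1425 = -1*1425 = -1425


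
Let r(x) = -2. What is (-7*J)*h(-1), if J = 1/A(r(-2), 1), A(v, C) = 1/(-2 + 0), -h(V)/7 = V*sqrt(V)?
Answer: 98*I ≈ 98.0*I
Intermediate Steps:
h(V) = -7*V**(3/2) (h(V) = -7*V*sqrt(V) = -7*V**(3/2))
A(v, C) = -1/2 (A(v, C) = 1/(-2) = -1/2)
J = -2 (J = 1/(-1/2) = -2)
(-7*J)*h(-1) = (-7*(-2))*(-(-7)*I) = 14*(-(-7)*I) = 14*(7*I) = 98*I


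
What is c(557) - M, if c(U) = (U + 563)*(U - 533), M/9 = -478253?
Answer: 4331157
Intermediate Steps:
M = -4304277 (M = 9*(-478253) = -4304277)
c(U) = (-533 + U)*(563 + U) (c(U) = (563 + U)*(-533 + U) = (-533 + U)*(563 + U))
c(557) - M = (-300079 + 557**2 + 30*557) - 1*(-4304277) = (-300079 + 310249 + 16710) + 4304277 = 26880 + 4304277 = 4331157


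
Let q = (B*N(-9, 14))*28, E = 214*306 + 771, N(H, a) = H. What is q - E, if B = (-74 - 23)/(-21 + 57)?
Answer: -65576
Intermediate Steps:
E = 66255 (E = 65484 + 771 = 66255)
B = -97/36 ≈ -2.6944
q = 679 (q = -97/36*(-9)*28 = (97/4)*28 = 679)
q - E = 679 - 1*66255 = 679 - 66255 = -65576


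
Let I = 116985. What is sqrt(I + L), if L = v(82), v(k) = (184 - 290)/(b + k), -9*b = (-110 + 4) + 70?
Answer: sqrt(216302986)/43 ≈ 342.03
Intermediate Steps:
b = 4 (b = -((-110 + 4) + 70)/9 = -(-106 + 70)/9 = -1/9*(-36) = 4)
v(k) = -106/(4 + k) (v(k) = (184 - 290)/(4 + k) = -106/(4 + k))
L = -53/43 (L = -106/(4 + 82) = -106/86 = -106*1/86 = -53/43 ≈ -1.2326)
sqrt(I + L) = sqrt(116985 - 53/43) = sqrt(5030302/43) = sqrt(216302986)/43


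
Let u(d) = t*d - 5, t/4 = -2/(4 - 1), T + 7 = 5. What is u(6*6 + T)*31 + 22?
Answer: -8831/3 ≈ -2943.7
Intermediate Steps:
T = -2 (T = -7 + 5 = -2)
t = -8/3 (t = 4*(-2/(4 - 1)) = 4*(-2/3) = 4*(-2*⅓) = 4*(-⅔) = -8/3 ≈ -2.6667)
u(d) = -5 - 8*d/3 (u(d) = -8*d/3 - 5 = -5 - 8*d/3)
u(6*6 + T)*31 + 22 = (-5 - 8*(6*6 - 2)/3)*31 + 22 = (-5 - 8*(36 - 2)/3)*31 + 22 = (-5 - 8/3*34)*31 + 22 = (-5 - 272/3)*31 + 22 = -287/3*31 + 22 = -8897/3 + 22 = -8831/3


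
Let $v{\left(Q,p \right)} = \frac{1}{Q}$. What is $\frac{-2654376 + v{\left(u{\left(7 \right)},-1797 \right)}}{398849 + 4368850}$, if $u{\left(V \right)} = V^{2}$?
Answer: $- \frac{130064423}{233617251} \approx -0.55674$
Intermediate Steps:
$\frac{-2654376 + v{\left(u{\left(7 \right)},-1797 \right)}}{398849 + 4368850} = \frac{-2654376 + \frac{1}{7^{2}}}{398849 + 4368850} = \frac{-2654376 + \frac{1}{49}}{4767699} = \left(-2654376 + \frac{1}{49}\right) \frac{1}{4767699} = \left(- \frac{130064423}{49}\right) \frac{1}{4767699} = - \frac{130064423}{233617251}$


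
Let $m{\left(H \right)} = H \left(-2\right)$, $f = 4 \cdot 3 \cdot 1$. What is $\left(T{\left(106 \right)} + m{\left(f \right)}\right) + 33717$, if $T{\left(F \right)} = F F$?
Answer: $44929$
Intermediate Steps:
$T{\left(F \right)} = F^{2}$
$f = 12$ ($f = 12 \cdot 1 = 12$)
$m{\left(H \right)} = - 2 H$
$\left(T{\left(106 \right)} + m{\left(f \right)}\right) + 33717 = \left(106^{2} - 24\right) + 33717 = \left(11236 - 24\right) + 33717 = 11212 + 33717 = 44929$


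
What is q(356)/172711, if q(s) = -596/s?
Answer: -149/15371279 ≈ -9.6934e-6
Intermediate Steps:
q(356)/172711 = -596/356/172711 = -596*1/356*(1/172711) = -149/89*1/172711 = -149/15371279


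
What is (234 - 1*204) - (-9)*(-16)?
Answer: -114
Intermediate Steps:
(234 - 1*204) - (-9)*(-16) = (234 - 204) - 1*144 = 30 - 144 = -114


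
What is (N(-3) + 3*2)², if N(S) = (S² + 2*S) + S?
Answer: 36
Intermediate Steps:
N(S) = S² + 3*S
(N(-3) + 3*2)² = (-3*(3 - 3) + 3*2)² = (-3*0 + 6)² = (0 + 6)² = 6² = 36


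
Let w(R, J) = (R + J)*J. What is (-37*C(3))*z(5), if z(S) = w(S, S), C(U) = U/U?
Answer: -1850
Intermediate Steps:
C(U) = 1
w(R, J) = J*(J + R) (w(R, J) = (J + R)*J = J*(J + R))
z(S) = 2*S² (z(S) = S*(S + S) = S*(2*S) = 2*S²)
(-37*C(3))*z(5) = (-37*1)*(2*5²) = -74*25 = -37*50 = -1850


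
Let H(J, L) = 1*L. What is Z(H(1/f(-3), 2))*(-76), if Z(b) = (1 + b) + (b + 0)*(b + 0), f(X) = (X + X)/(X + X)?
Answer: -532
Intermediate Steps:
f(X) = 1 (f(X) = (2*X)/((2*X)) = (2*X)*(1/(2*X)) = 1)
H(J, L) = L
Z(b) = 1 + b + b² (Z(b) = (1 + b) + b*b = (1 + b) + b² = 1 + b + b²)
Z(H(1/f(-3), 2))*(-76) = (1 + 2 + 2²)*(-76) = (1 + 2 + 4)*(-76) = 7*(-76) = -532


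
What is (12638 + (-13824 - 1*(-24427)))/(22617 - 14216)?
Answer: 23241/8401 ≈ 2.7665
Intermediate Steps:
(12638 + (-13824 - 1*(-24427)))/(22617 - 14216) = (12638 + (-13824 + 24427))/8401 = (12638 + 10603)*(1/8401) = 23241*(1/8401) = 23241/8401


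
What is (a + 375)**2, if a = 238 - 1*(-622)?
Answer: 1525225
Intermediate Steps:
a = 860 (a = 238 + 622 = 860)
(a + 375)**2 = (860 + 375)**2 = 1235**2 = 1525225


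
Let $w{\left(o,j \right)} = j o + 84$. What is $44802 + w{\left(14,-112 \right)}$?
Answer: $43318$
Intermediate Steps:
$w{\left(o,j \right)} = 84 + j o$
$44802 + w{\left(14,-112 \right)} = 44802 + \left(84 - 1568\right) = 44802 - 1484 = 43318$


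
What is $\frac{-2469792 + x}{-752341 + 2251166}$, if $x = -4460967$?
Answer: $- \frac{6930759}{1498825} \approx -4.6241$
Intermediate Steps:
$\frac{-2469792 + x}{-752341 + 2251166} = \frac{-2469792 - 4460967}{-752341 + 2251166} = - \frac{6930759}{1498825}$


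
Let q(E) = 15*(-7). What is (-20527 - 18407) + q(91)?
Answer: -39039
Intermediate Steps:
q(E) = -105
(-20527 - 18407) + q(91) = (-20527 - 18407) - 105 = -38934 - 105 = -39039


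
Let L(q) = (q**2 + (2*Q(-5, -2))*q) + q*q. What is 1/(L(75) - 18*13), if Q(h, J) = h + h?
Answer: 1/9516 ≈ 0.00010509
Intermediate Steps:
Q(h, J) = 2*h
L(q) = -20*q + 2*q**2 (L(q) = (q**2 + (2*(2*(-5)))*q) + q*q = (q**2 + (2*(-10))*q) + q**2 = (q**2 - 20*q) + q**2 = -20*q + 2*q**2)
1/(L(75) - 18*13) = 1/(2*75*(-10 + 75) - 18*13) = 1/(2*75*65 - 234) = 1/(9750 - 234) = 1/9516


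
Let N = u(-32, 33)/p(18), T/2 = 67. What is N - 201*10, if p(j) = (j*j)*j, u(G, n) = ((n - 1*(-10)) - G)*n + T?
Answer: -11719711/5832 ≈ -2009.6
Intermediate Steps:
T = 134 (T = 2*67 = 134)
u(G, n) = 134 + n*(10 + n - G) (u(G, n) = ((n - 1*(-10)) - G)*n + 134 = ((n + 10) - G)*n + 134 = ((10 + n) - G)*n + 134 = (10 + n - G)*n + 134 = n*(10 + n - G) + 134 = 134 + n*(10 + n - G))
p(j) = j³ (p(j) = j²*j = j³)
N = 2609/5832 (N = (134 + 33² + 10*33 - 1*(-32)*33)/(18³) = (134 + 1089 + 330 + 1056)/5832 = 2609*(1/5832) = 2609/5832 ≈ 0.44736)
N - 201*10 = 2609/5832 - 201*10 = 2609/5832 - 2010 = -11719711/5832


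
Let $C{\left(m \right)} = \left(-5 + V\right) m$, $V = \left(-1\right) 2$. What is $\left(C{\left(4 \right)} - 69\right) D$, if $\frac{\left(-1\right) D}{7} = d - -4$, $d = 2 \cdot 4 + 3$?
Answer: $10185$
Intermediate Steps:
$V = -2$
$d = 11$ ($d = 8 + 3 = 11$)
$D = -105$ ($D = - 7 \left(11 - -4\right) = - 7 \left(11 + 4\right) = \left(-7\right) 15 = -105$)
$C{\left(m \right)} = - 7 m$ ($C{\left(m \right)} = \left(-5 - 2\right) m = - 7 m$)
$\left(C{\left(4 \right)} - 69\right) D = \left(\left(-7\right) 4 - 69\right) \left(-105\right) = \left(-28 - 69\right) \left(-105\right) = \left(-97\right) \left(-105\right) = 10185$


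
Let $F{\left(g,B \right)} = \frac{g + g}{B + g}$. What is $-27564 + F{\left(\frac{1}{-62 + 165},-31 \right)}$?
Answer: $- \frac{43992145}{1596} \approx -27564.0$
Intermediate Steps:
$F{\left(g,B \right)} = \frac{2 g}{B + g}$
$-27564 + F{\left(\frac{1}{-62 + 165},-31 \right)} = -27564 + \frac{2}{\left(-62 + 165\right) \left(-31 + \frac{1}{-62 + 165}\right)} = -27564 + \frac{2}{103 \left(-31 + \frac{1}{103}\right)} = -27564 + 2 \cdot \frac{1}{103} \frac{1}{-31 + \frac{1}{103}} = -27564 + 2 \cdot \frac{1}{103} \frac{1}{- \frac{3192}{103}} = -27564 + 2 \cdot \frac{1}{103} \left(- \frac{103}{3192}\right) = -27564 - \frac{1}{1596} = - \frac{43992145}{1596}$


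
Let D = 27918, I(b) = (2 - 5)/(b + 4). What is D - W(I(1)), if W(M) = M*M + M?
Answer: 697956/25 ≈ 27918.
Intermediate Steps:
I(b) = -3/(4 + b)
W(M) = M + M² (W(M) = M² + M = M + M²)
D - W(I(1)) = 27918 - (-3/(4 + 1))*(1 - 3/(4 + 1)) = 27918 - (-3/5)*(1 - 3/5) = 27918 - (-3*⅕)*(1 - 3*⅕) = 27918 - (-3)*(1 - ⅗)/5 = 27918 - (-3)*2/(5*5) = 27918 - 1*(-6/25) = 27918 + 6/25 = 697956/25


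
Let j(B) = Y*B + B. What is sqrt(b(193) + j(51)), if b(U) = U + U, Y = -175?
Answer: 2*I*sqrt(2122) ≈ 92.13*I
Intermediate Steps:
j(B) = -174*B (j(B) = -175*B + B = -174*B)
b(U) = 2*U
sqrt(b(193) + j(51)) = sqrt(2*193 - 174*51) = sqrt(386 - 8874) = sqrt(-8488) = 2*I*sqrt(2122)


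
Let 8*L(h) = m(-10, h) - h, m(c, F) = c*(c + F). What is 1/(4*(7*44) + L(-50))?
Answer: 4/5253 ≈ 0.00076147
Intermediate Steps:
m(c, F) = c*(F + c)
L(h) = 25/2 - 11*h/8 (L(h) = (-10*(h - 10) - h)/8 = (-10*(-10 + h) - h)/8 = ((100 - 10*h) - h)/8 = (100 - 11*h)/8 = 25/2 - 11*h/8)
1/(4*(7*44) + L(-50)) = 1/(4*(7*44) + (25/2 - 11/8*(-50))) = 1/(4*308 + (25/2 + 275/4)) = 1/(1232 + 325/4) = 1/(5253/4) = 4/5253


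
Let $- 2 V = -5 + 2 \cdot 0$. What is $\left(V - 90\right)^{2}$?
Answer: $\frac{30625}{4} \approx 7656.3$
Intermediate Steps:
$V = \frac{5}{2}$ ($V = - \frac{-5 + 2 \cdot 0}{2} = - \frac{-5 + 0}{2} = \left(- \frac{1}{2}\right) \left(-5\right) = \frac{5}{2} \approx 2.5$)
$\left(V - 90\right)^{2} = \left(\frac{5}{2} - 90\right)^{2} = \left(- \frac{175}{2}\right)^{2} = \frac{30625}{4}$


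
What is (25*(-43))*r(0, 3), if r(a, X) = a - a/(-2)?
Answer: 0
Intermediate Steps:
r(a, X) = 3*a/2 (r(a, X) = a - a*(-1)/2 = a - (-1)*a/2 = a + a/2 = 3*a/2)
(25*(-43))*r(0, 3) = (25*(-43))*((3/2)*0) = -1075*0 = 0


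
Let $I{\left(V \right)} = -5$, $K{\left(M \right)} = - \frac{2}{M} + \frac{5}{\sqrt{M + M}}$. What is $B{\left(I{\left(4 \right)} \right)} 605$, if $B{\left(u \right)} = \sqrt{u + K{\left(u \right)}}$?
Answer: $\frac{121 \sqrt{-460 - 50 i \sqrt{10}}}{2} \approx 219.87 - 1316.1 i$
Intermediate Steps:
$K{\left(M \right)} = - \frac{2}{M} + \frac{5 \sqrt{2}}{2 \sqrt{M}}$ ($K{\left(M \right)} = - \frac{2}{M} + \frac{5}{\sqrt{2 M}} = - \frac{2}{M} + \frac{5}{\sqrt{2} \sqrt{M}} = - \frac{2}{M} + 5 \frac{\sqrt{2}}{2 \sqrt{M}} = - \frac{2}{M} + \frac{5 \sqrt{2}}{2 \sqrt{M}}$)
$B{\left(u \right)} = \sqrt{u - \frac{2}{u} + \frac{5 \sqrt{2}}{2 \sqrt{u}}}$ ($B{\left(u \right)} = \sqrt{u - \left(\frac{2}{u} - \frac{5 \sqrt{2}}{2 \sqrt{u}}\right)} = \sqrt{u - \frac{2}{u} + \frac{5 \sqrt{2}}{2 \sqrt{u}}}$)
$B{\left(I{\left(4 \right)} \right)} 605 = \frac{\sqrt{- \frac{8}{-5} + 4 \left(-5\right) + \frac{10 \sqrt{2}}{i \sqrt{5}}}}{2} \cdot 605 = \frac{\sqrt{\left(-8\right) \left(- \frac{1}{5}\right) - 20 + 10 \sqrt{2} \left(- \frac{i \sqrt{5}}{5}\right)}}{2} \cdot 605 = \frac{\sqrt{\frac{8}{5} - 20 - 2 i \sqrt{10}}}{2} \cdot 605 = \frac{\sqrt{- \frac{92}{5} - 2 i \sqrt{10}}}{2} \cdot 605 = \frac{605 \sqrt{- \frac{92}{5} - 2 i \sqrt{10}}}{2}$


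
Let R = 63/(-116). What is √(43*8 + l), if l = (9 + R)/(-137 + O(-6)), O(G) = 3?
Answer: √20775158330/7772 ≈ 18.546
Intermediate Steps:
R = -63/116 (R = 63*(-1/116) = -63/116 ≈ -0.54310)
l = -981/15544 (l = (9 - 63/116)/(-137 + 3) = (981/116)/(-134) = (981/116)*(-1/134) = -981/15544 ≈ -0.063111)
√(43*8 + l) = √(43*8 - 981/15544) = √(344 - 981/15544) = √(5346155/15544) = √20775158330/7772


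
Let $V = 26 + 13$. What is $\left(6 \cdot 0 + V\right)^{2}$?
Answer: $1521$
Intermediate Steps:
$V = 39$
$\left(6 \cdot 0 + V\right)^{2} = \left(6 \cdot 0 + 39\right)^{2} = \left(0 + 39\right)^{2} = 39^{2} = 1521$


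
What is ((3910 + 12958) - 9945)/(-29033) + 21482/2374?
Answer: 303625852/34462171 ≈ 8.8104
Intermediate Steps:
((3910 + 12958) - 9945)/(-29033) + 21482/2374 = (16868 - 9945)*(-1/29033) + 21482*(1/2374) = 6923*(-1/29033) + 10741/1187 = -6923/29033 + 10741/1187 = 303625852/34462171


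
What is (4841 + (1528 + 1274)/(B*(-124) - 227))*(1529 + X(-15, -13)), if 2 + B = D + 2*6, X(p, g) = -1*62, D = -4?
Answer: 6891685803/971 ≈ 7.0975e+6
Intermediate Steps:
X(p, g) = -62
B = 6 (B = -2 + (-4 + 2*6) = -2 + (-4 + 12) = -2 + 8 = 6)
(4841 + (1528 + 1274)/(B*(-124) - 227))*(1529 + X(-15, -13)) = (4841 + (1528 + 1274)/(6*(-124) - 227))*(1529 - 62) = (4841 + 2802/(-744 - 227))*1467 = (4841 + 2802/(-971))*1467 = (4841 + 2802*(-1/971))*1467 = (4841 - 2802/971)*1467 = (4697809/971)*1467 = 6891685803/971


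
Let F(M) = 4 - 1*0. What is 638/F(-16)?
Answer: 319/2 ≈ 159.50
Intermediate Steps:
F(M) = 4 (F(M) = 4 + 0 = 4)
638/F(-16) = 638/4 = 638*(¼) = 319/2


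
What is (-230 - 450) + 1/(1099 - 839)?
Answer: -176799/260 ≈ -680.00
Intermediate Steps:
(-230 - 450) + 1/(1099 - 839) = -680 + 1/260 = -176799/260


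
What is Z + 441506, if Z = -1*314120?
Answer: 127386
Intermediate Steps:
Z = -314120
Z + 441506 = -314120 + 441506 = 127386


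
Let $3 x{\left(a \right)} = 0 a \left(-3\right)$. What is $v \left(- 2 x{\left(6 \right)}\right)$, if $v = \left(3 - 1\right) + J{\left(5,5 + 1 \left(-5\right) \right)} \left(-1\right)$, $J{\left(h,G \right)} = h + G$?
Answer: $0$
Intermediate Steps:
$x{\left(a \right)} = 0$ ($x{\left(a \right)} = \frac{0 a \left(-3\right)}{3} = \frac{0 \left(- 3 a\right)}{3} = \frac{1}{3} \cdot 0 = 0$)
$J{\left(h,G \right)} = G + h$
$v = -3$ ($v = \left(3 - 1\right) + \left(\left(5 + 1 \left(-5\right)\right) + 5\right) \left(-1\right) = 2 + \left(\left(5 - 5\right) + 5\right) \left(-1\right) = 2 + \left(0 + 5\right) \left(-1\right) = 2 + 5 \left(-1\right) = 2 - 5 = -3$)
$v \left(- 2 x{\left(6 \right)}\right) = - 3 \left(\left(-2\right) 0\right) = \left(-3\right) 0 = 0$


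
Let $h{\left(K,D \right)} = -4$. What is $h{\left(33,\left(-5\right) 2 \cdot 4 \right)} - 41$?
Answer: $-45$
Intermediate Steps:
$h{\left(33,\left(-5\right) 2 \cdot 4 \right)} - 41 = -4 - 41 = -45$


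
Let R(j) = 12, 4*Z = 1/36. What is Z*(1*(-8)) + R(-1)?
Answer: 215/18 ≈ 11.944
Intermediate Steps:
Z = 1/144 (Z = (¼)/36 = (¼)*(1/36) = 1/144 ≈ 0.0069444)
Z*(1*(-8)) + R(-1) = (1*(-8))/144 + 12 = (1/144)*(-8) + 12 = -1/18 + 12 = 215/18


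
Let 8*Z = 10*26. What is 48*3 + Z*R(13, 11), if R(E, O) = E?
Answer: 1133/2 ≈ 566.50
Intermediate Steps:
Z = 65/2 (Z = (10*26)/8 = (⅛)*260 = 65/2 ≈ 32.500)
48*3 + Z*R(13, 11) = 48*3 + (65/2)*13 = 144 + 845/2 = 1133/2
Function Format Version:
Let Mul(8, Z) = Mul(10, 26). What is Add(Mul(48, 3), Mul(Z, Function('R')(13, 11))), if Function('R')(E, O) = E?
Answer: Rational(1133, 2) ≈ 566.50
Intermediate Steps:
Z = Rational(65, 2) (Z = Mul(Rational(1, 8), Mul(10, 26)) = Mul(Rational(1, 8), 260) = Rational(65, 2) ≈ 32.500)
Add(Mul(48, 3), Mul(Z, Function('R')(13, 11))) = Add(Mul(48, 3), Mul(Rational(65, 2), 13)) = Add(144, Rational(845, 2)) = Rational(1133, 2)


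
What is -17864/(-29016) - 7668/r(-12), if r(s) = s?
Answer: 2319886/3627 ≈ 639.62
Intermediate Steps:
-17864/(-29016) - 7668/r(-12) = -17864/(-29016) - 7668/(-12) = -17864*(-1/29016) - 7668*(-1/12) = 2233/3627 + 639 = 2319886/3627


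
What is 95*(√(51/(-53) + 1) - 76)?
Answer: -7220 + 95*√106/53 ≈ -7201.5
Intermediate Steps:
95*(√(51/(-53) + 1) - 76) = 95*(√(51*(-1/53) + 1) - 76) = 95*(√(-51/53 + 1) - 76) = 95*(√(2/53) - 76) = 95*(√106/53 - 76) = 95*(-76 + √106/53) = -7220 + 95*√106/53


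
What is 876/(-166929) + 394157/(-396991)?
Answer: -3149714189/3155681459 ≈ -0.99811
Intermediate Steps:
876/(-166929) + 394157/(-396991) = 876*(-1/166929) + 394157*(-1/396991) = -292/55643 - 394157/396991 = -3149714189/3155681459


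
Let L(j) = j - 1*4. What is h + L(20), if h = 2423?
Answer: 2439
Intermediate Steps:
L(j) = -4 + j (L(j) = j - 4 = -4 + j)
h + L(20) = 2423 + (-4 + 20) = 2423 + 16 = 2439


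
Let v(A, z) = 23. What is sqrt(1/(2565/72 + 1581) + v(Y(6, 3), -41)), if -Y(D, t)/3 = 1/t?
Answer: sqrt(427460079)/4311 ≈ 4.7959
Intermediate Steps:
Y(D, t) = -3/t
sqrt(1/(2565/72 + 1581) + v(Y(6, 3), -41)) = sqrt(1/(2565/72 + 1581) + 23) = sqrt(1/(2565*(1/72) + 1581) + 23) = sqrt(1/(285/8 + 1581) + 23) = sqrt(1/(12933/8) + 23) = sqrt(8/12933 + 23) = sqrt(297467/12933) = sqrt(427460079)/4311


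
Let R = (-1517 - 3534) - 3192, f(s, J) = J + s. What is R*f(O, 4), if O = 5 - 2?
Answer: -57701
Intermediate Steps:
O = 3
R = -8243 (R = -5051 - 3192 = -8243)
R*f(O, 4) = -8243*(4 + 3) = -8243*7 = -57701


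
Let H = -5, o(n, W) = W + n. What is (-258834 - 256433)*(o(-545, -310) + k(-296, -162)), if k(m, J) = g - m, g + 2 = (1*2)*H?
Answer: 294217457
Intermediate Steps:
g = -12 (g = -2 + (1*2)*(-5) = -2 + 2*(-5) = -2 - 10 = -12)
k(m, J) = -12 - m
(-258834 - 256433)*(o(-545, -310) + k(-296, -162)) = (-258834 - 256433)*((-310 - 545) + (-12 - 1*(-296))) = -515267*(-855 + (-12 + 296)) = -515267*(-855 + 284) = -515267*(-571) = 294217457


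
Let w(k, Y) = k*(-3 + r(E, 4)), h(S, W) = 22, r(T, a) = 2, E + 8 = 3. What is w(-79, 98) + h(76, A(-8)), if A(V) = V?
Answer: 101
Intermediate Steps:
E = -5 (E = -8 + 3 = -5)
w(k, Y) = -k (w(k, Y) = k*(-3 + 2) = k*(-1) = -k)
w(-79, 98) + h(76, A(-8)) = -1*(-79) + 22 = 79 + 22 = 101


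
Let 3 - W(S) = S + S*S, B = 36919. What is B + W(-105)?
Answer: 26002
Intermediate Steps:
W(S) = 3 - S - S**2 (W(S) = 3 - (S + S*S) = 3 - (S + S**2) = 3 + (-S - S**2) = 3 - S - S**2)
B + W(-105) = 36919 + (3 - 1*(-105) - 1*(-105)**2) = 36919 + (3 + 105 - 1*11025) = 36919 + (3 + 105 - 11025) = 36919 - 10917 = 26002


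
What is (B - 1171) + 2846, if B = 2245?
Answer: 3920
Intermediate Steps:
(B - 1171) + 2846 = (2245 - 1171) + 2846 = 1074 + 2846 = 3920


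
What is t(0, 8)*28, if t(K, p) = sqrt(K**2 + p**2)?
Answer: 224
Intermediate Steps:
t(0, 8)*28 = sqrt(0**2 + 8**2)*28 = sqrt(0 + 64)*28 = sqrt(64)*28 = 8*28 = 224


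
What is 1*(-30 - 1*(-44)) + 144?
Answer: 158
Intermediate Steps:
1*(-30 - 1*(-44)) + 144 = 1*(-30 + 44) + 144 = 1*14 + 144 = 14 + 144 = 158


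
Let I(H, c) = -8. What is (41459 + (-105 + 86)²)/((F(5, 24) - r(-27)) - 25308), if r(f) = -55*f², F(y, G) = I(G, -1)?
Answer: 41820/14779 ≈ 2.8297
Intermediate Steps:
F(y, G) = -8
(41459 + (-105 + 86)²)/((F(5, 24) - r(-27)) - 25308) = (41459 + (-105 + 86)²)/((-8 - (-55)*(-27)²) - 25308) = (41459 + (-19)²)/((-8 - (-55)*729) - 25308) = (41459 + 361)/((-8 - 1*(-40095)) - 25308) = 41820/((-8 + 40095) - 25308) = 41820/(40087 - 25308) = 41820/14779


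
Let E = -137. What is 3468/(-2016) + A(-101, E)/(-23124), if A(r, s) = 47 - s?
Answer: -186493/107912 ≈ -1.7282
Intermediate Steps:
3468/(-2016) + A(-101, E)/(-23124) = 3468/(-2016) + (47 - 1*(-137))/(-23124) = 3468*(-1/2016) + (47 + 137)*(-1/23124) = -289/168 + 184*(-1/23124) = -289/168 - 46/5781 = -186493/107912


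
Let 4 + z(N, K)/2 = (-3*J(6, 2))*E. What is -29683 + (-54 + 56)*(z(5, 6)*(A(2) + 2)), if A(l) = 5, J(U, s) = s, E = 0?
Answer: -29795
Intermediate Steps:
z(N, K) = -8 (z(N, K) = -8 + 2*(-3*2*0) = -8 + 2*(-6*0) = -8 + 2*0 = -8 + 0 = -8)
-29683 + (-54 + 56)*(z(5, 6)*(A(2) + 2)) = -29683 + (-54 + 56)*(-8*(5 + 2)) = -29683 + 2*(-8*7) = -29683 + 2*(-56) = -29683 - 112 = -29795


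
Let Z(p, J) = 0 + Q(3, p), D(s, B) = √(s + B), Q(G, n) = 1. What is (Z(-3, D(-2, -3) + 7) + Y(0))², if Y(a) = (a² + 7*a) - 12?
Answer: 121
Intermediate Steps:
Y(a) = -12 + a² + 7*a
D(s, B) = √(B + s)
Z(p, J) = 1 (Z(p, J) = 0 + 1 = 1)
(Z(-3, D(-2, -3) + 7) + Y(0))² = (1 + (-12 + 0² + 7*0))² = (1 + (-12 + 0 + 0))² = (1 - 12)² = (-11)² = 121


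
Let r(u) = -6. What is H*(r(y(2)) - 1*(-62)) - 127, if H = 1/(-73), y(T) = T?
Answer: -9327/73 ≈ -127.77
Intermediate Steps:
H = -1/73 ≈ -0.013699
H*(r(y(2)) - 1*(-62)) - 127 = -(-6 - 1*(-62))/73 - 127 = -(-6 + 62)/73 - 127 = -1/73*56 - 127 = -56/73 - 127 = -9327/73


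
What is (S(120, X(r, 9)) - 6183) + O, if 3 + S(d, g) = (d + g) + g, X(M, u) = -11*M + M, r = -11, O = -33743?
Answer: -39589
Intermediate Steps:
X(M, u) = -10*M
S(d, g) = -3 + d + 2*g (S(d, g) = -3 + ((d + g) + g) = -3 + (d + 2*g) = -3 + d + 2*g)
(S(120, X(r, 9)) - 6183) + O = ((-3 + 120 + 2*(-10*(-11))) - 6183) - 33743 = ((-3 + 120 + 2*110) - 6183) - 33743 = ((-3 + 120 + 220) - 6183) - 33743 = (337 - 6183) - 33743 = -5846 - 33743 = -39589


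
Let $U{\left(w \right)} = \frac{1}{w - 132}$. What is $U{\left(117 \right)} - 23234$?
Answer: $- \frac{348511}{15} \approx -23234.0$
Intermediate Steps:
$U{\left(w \right)} = \frac{1}{-132 + w}$
$U{\left(117 \right)} - 23234 = \frac{1}{-132 + 117} - 23234 = \frac{1}{-15} - 23234 = - \frac{1}{15} - 23234 = - \frac{348511}{15}$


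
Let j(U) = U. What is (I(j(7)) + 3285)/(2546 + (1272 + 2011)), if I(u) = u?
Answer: 3292/5829 ≈ 0.56476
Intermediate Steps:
(I(j(7)) + 3285)/(2546 + (1272 + 2011)) = (7 + 3285)/(2546 + (1272 + 2011)) = 3292/(2546 + 3283) = 3292/5829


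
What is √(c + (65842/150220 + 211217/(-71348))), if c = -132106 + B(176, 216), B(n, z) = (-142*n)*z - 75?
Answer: I*√202583454469610208903715/191391010 ≈ 2351.7*I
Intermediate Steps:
B(n, z) = -75 - 142*n*z (B(n, z) = -142*n*z - 75 = -75 - 142*n*z)
c = -5530453 (c = -132106 + (-75 - 142*176*216) = -132106 + (-75 - 5398272) = -132106 - 5398347 = -5530453)
√(c + (65842/150220 + 211217/(-71348))) = √(-5530453 + (65842/150220 + 211217/(-71348))) = √(-5530453 + (65842*(1/150220) + 211217*(-1/71348))) = √(-5530453 + (4703/10730 - 211217/71348)) = √(-5530453 - 965404383/382782020) = √(-2116958936259443/382782020) = I*√202583454469610208903715/191391010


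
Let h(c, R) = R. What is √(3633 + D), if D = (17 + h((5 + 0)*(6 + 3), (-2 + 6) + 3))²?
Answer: √4209 ≈ 64.877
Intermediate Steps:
D = 576 (D = (17 + ((-2 + 6) + 3))² = (17 + (4 + 3))² = (17 + 7)² = 24² = 576)
√(3633 + D) = √(3633 + 576) = √4209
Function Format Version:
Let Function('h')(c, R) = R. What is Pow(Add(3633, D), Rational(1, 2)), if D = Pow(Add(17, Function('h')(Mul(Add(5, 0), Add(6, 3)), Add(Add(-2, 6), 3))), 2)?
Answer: Pow(4209, Rational(1, 2)) ≈ 64.877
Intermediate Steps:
D = 576 (D = Pow(Add(17, Add(Add(-2, 6), 3)), 2) = Pow(Add(17, Add(4, 3)), 2) = Pow(Add(17, 7), 2) = Pow(24, 2) = 576)
Pow(Add(3633, D), Rational(1, 2)) = Pow(Add(3633, 576), Rational(1, 2)) = Pow(4209, Rational(1, 2))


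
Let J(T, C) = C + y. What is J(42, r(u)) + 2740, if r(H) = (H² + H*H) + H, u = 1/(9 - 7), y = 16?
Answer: 2757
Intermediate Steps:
u = ½ (u = 1/2 = ½ ≈ 0.50000)
r(H) = H + 2*H² (r(H) = (H² + H²) + H = 2*H² + H = H + 2*H²)
J(T, C) = 16 + C (J(T, C) = C + 16 = 16 + C)
J(42, r(u)) + 2740 = (16 + (1 + 2*(½))/2) + 2740 = (16 + (1 + 1)/2) + 2740 = (16 + (½)*2) + 2740 = (16 + 1) + 2740 = 17 + 2740 = 2757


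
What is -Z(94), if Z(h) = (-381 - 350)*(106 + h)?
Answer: 146200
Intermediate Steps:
Z(h) = -77486 - 731*h (Z(h) = -731*(106 + h) = -77486 - 731*h)
-Z(94) = -(-77486 - 731*94) = -(-77486 - 68714) = -1*(-146200) = 146200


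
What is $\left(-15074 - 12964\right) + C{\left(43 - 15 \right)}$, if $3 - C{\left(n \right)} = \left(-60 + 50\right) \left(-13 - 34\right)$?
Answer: $-28505$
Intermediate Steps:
$C{\left(n \right)} = -467$ ($C{\left(n \right)} = 3 - \left(-60 + 50\right) \left(-13 - 34\right) = 3 - \left(-10\right) \left(-47\right) = 3 - 470 = -467$)
$\left(-15074 - 12964\right) + C{\left(43 - 15 \right)} = \left(-15074 - 12964\right) - 467 = -28038 - 467 = -28505$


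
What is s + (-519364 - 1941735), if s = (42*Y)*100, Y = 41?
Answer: -2288899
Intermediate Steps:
s = 172200 (s = (42*41)*100 = 1722*100 = 172200)
s + (-519364 - 1941735) = 172200 + (-519364 - 1941735) = 172200 - 2461099 = -2288899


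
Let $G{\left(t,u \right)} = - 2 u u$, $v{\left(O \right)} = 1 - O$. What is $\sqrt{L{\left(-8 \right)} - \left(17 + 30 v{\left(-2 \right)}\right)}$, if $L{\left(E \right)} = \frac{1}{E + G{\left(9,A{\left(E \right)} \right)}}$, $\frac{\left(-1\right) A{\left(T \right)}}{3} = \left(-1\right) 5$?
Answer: $\frac{i \sqrt{22445206}}{458} \approx 10.344 i$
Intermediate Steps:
$A{\left(T \right)} = 15$ ($A{\left(T \right)} = - 3 \left(\left(-1\right) 5\right) = \left(-3\right) \left(-5\right) = 15$)
$G{\left(t,u \right)} = - 2 u^{2}$
$L{\left(E \right)} = \frac{1}{-450 + E}$ ($L{\left(E \right)} = \frac{1}{E - 2 \cdot 15^{2}} = \frac{1}{E - 450} = \frac{1}{-450 + E}$)
$\sqrt{L{\left(-8 \right)} - \left(17 + 30 v{\left(-2 \right)}\right)} = \sqrt{\frac{1}{-450 - 8} - \left(17 + 30 \left(1 - -2\right)\right)} = \sqrt{\frac{1}{-458} - \left(17 + 30 \left(1 + 2\right)\right)} = \sqrt{- \frac{1}{458} - 107} = \sqrt{- \frac{49007}{458}} = \frac{i \sqrt{22445206}}{458}$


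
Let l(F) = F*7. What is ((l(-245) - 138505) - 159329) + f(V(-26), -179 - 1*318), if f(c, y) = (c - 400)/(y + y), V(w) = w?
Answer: -2096840/7 ≈ -2.9955e+5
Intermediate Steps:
f(c, y) = (-400 + c)/(2*y) (f(c, y) = (-400 + c)/((2*y)) = (-400 + c)*(1/(2*y)) = (-400 + c)/(2*y))
l(F) = 7*F
((l(-245) - 138505) - 159329) + f(V(-26), -179 - 1*318) = ((7*(-245) - 138505) - 159329) + (-400 - 26)/(2*(-179 - 1*318)) = ((-1715 - 138505) - 159329) + (½)*(-426)/(-179 - 318) = (-140220 - 159329) + (½)*(-426)/(-497) = -299549 + (½)*(-1/497)*(-426) = -299549 + 3/7 = -2096840/7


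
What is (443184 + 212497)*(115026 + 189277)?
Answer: 199525695343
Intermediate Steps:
(443184 + 212497)*(115026 + 189277) = 655681*304303 = 199525695343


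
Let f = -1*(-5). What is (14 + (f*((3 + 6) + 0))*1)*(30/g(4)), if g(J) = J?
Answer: 885/2 ≈ 442.50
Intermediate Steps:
f = 5
(14 + (f*((3 + 6) + 0))*1)*(30/g(4)) = (14 + (5*((3 + 6) + 0))*1)*(30/4) = (14 + (5*(9 + 0))*1)*(30*(¼)) = (14 + (5*9)*1)*(15/2) = (14 + 45*1)*(15/2) = (14 + 45)*(15/2) = 59*(15/2) = 885/2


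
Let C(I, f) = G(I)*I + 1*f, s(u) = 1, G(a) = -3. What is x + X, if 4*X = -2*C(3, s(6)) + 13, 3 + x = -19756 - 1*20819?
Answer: -162283/4 ≈ -40571.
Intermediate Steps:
x = -40578 (x = -3 + (-19756 - 1*20819) = -3 + (-19756 - 20819) = -3 - 40575 = -40578)
C(I, f) = f - 3*I (C(I, f) = -3*I + 1*f = -3*I + f = f - 3*I)
X = 29/4 (X = (-2*(1 - 3*3) + 13)/4 = (-2*(1 - 9) + 13)/4 = (-2*(-8) + 13)/4 = (16 + 13)/4 = (1/4)*29 = 29/4 ≈ 7.2500)
x + X = -40578 + 29/4 = -162283/4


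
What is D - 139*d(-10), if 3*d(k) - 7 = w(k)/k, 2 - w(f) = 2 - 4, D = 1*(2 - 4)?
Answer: -1539/5 ≈ -307.80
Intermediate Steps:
D = -2 (D = 1*(-2) = -2)
w(f) = 4 (w(f) = 2 - (2 - 4) = 2 - 1*(-2) = 2 + 2 = 4)
d(k) = 7/3 + 4/(3*k) (d(k) = 7/3 + (4/k)/3 = 7/3 + 4/(3*k))
D - 139*d(-10) = -2 - 139*(4 + 7*(-10))/(3*(-10)) = -2 - 139*(-1)*(4 - 70)/(3*10) = -2 - 139*(-1)*(-66)/(3*10) = -2 - 139*11/5 = -2 - 1529/5 = -1539/5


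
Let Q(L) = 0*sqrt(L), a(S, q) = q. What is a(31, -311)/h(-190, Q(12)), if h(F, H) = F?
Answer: 311/190 ≈ 1.6368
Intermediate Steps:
Q(L) = 0
a(31, -311)/h(-190, Q(12)) = -311/(-190) = -311*(-1/190) = 311/190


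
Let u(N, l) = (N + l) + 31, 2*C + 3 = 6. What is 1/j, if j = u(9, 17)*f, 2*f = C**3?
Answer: 16/1539 ≈ 0.010396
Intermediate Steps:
C = 3/2 (C = -3/2 + (1/2)*6 = -3/2 + 3 = 3/2 ≈ 1.5000)
u(N, l) = 31 + N + l
f = 27/16 (f = (3/2)**3/2 = (1/2)*(27/8) = 27/16 ≈ 1.6875)
j = 1539/16 (j = (31 + 9 + 17)*(27/16) = 57*(27/16) = 1539/16 ≈ 96.188)
1/j = 1/(1539/16) = 16/1539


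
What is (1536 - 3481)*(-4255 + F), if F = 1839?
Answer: 4699120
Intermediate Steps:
(1536 - 3481)*(-4255 + F) = (1536 - 3481)*(-4255 + 1839) = -1945*(-2416) = 4699120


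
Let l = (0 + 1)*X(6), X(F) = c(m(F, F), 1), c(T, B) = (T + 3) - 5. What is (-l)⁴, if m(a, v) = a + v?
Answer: 10000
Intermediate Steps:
c(T, B) = -2 + T (c(T, B) = (3 + T) - 5 = -2 + T)
X(F) = -2 + 2*F (X(F) = -2 + (F + F) = -2 + 2*F)
l = 10 (l = (0 + 1)*(-2 + 2*6) = 1*(-2 + 12) = 1*10 = 10)
(-l)⁴ = (-1*10)⁴ = (-10)⁴ = 10000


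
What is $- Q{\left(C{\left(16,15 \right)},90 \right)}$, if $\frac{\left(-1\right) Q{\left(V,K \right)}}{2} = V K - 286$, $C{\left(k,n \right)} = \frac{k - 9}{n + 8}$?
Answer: $- \frac{11896}{23} \approx -517.22$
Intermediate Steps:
$C{\left(k,n \right)} = \frac{-9 + k}{8 + n}$
$Q{\left(V,K \right)} = 572 - 2 K V$ ($Q{\left(V,K \right)} = - 2 \left(V K - 286\right) = - 2 \left(K V - 286\right) = - 2 \left(-286 + K V\right) = 572 - 2 K V$)
$- Q{\left(C{\left(16,15 \right)},90 \right)} = - (572 - 180 \frac{-9 + 16}{8 + 15}) = - (572 - 180 \cdot \frac{1}{23} \cdot 7) = - (572 - 180 \cdot \frac{7}{23}) = - (572 - \frac{1260}{23}) = \left(-1\right) \frac{11896}{23} = - \frac{11896}{23}$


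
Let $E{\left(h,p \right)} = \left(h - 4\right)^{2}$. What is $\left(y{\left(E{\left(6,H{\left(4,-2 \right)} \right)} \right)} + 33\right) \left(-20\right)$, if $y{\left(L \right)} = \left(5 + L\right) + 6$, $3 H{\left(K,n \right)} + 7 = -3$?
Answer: $-960$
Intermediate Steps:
$H{\left(K,n \right)} = - \frac{10}{3}$ ($H{\left(K,n \right)} = - \frac{7}{3} + \frac{1}{3} \left(-3\right) = - \frac{7}{3} - 1 = - \frac{10}{3}$)
$E{\left(h,p \right)} = \left(-4 + h\right)^{2}$
$y{\left(L \right)} = 11 + L$
$\left(y{\left(E{\left(6,H{\left(4,-2 \right)} \right)} \right)} + 33\right) \left(-20\right) = \left(\left(11 + \left(-4 + 6\right)^{2}\right) + 33\right) \left(-20\right) = \left(\left(11 + 2^{2}\right) + 33\right) \left(-20\right) = \left(\left(11 + 4\right) + 33\right) \left(-20\right) = \left(15 + 33\right) \left(-20\right) = 48 \left(-20\right) = -960$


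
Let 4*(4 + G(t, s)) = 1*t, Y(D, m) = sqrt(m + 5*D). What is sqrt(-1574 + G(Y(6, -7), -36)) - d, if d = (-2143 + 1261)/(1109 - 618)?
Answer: 882/491 + sqrt(-6312 + sqrt(23))/2 ≈ 1.7963 + 39.709*I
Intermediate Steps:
d = -882/491 ≈ -1.7963
G(t, s) = -4 + t/4 (G(t, s) = -4 + (1*t)/4 = -4 + t/4)
sqrt(-1574 + G(Y(6, -7), -36)) - d = sqrt(-1574 + (-4 + sqrt(-7 + 5*6)/4)) - 1*(-882/491) = sqrt(-1574 + (-4 + sqrt(-7 + 30)/4)) + 882/491 = sqrt(-1574 + (-4 + sqrt(23)/4)) + 882/491 = sqrt(-1578 + sqrt(23)/4) + 882/491 = 882/491 + sqrt(-1578 + sqrt(23)/4)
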